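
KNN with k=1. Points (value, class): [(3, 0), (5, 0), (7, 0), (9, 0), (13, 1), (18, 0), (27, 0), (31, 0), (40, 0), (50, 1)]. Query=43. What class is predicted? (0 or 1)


Distances from query 43:
Point 40 (class 0): distance = 3
K=1 nearest neighbors: classes = [0]
Votes for class 1: 0 / 1
Majority vote => class 0

0


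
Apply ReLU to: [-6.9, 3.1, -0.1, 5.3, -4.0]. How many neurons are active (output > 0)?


ReLU(x) = max(0, x) for each element:
ReLU(-6.9) = 0
ReLU(3.1) = 3.1
ReLU(-0.1) = 0
ReLU(5.3) = 5.3
ReLU(-4.0) = 0
Active neurons (>0): 2

2


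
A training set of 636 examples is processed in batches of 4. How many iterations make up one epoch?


Iterations per epoch = dataset_size / batch_size
= 636 / 4
= 159

159


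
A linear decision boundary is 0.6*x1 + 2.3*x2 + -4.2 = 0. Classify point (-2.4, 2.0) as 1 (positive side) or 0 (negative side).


Compute 0.6 * -2.4 + 2.3 * 2.0 + -4.2
= -1.44 + 4.6 + -4.2
= -1.04
Since -1.04 < 0, the point is on the negative side.

0


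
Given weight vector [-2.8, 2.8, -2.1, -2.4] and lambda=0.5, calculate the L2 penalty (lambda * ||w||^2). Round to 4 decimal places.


Squaring each weight:
(-2.8)^2 = 7.84
2.8^2 = 7.84
(-2.1)^2 = 4.41
(-2.4)^2 = 5.76
Sum of squares = 25.85
Penalty = 0.5 * 25.85 = 12.9250

12.9250


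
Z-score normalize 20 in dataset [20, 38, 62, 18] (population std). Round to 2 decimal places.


Mean = (20 + 38 + 62 + 18) / 4 = 34.5
Variance = sum((x_i - mean)^2) / n = 312.75
Std = sqrt(312.75) = 17.6847
Z = (x - mean) / std
= (20 - 34.5) / 17.6847
= -14.5 / 17.6847
= -0.82

-0.82


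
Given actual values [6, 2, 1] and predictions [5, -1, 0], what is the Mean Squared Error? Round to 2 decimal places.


Differences: [1, 3, 1]
Squared errors: [1, 9, 1]
Sum of squared errors = 11
MSE = 11 / 3 = 3.67

3.67


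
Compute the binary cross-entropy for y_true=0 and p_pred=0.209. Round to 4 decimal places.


For y=0: Loss = -log(1-p)
= -log(1 - 0.209)
= -log(0.791)
= -(-0.2345)
= 0.2345

0.2345


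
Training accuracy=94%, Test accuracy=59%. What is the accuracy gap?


Gap = train_accuracy - test_accuracy
= 94 - 59
= 35%
This large gap strongly indicates overfitting.

35


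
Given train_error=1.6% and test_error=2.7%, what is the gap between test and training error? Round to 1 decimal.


Generalization gap = test_error - train_error
= 2.7 - 1.6
= 1.1%
A small gap suggests good generalization.

1.1


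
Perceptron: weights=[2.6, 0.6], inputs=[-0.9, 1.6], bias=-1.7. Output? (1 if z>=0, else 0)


z = w . x + b
= 2.6*-0.9 + 0.6*1.6 + -1.7
= -2.34 + 0.96 + -1.7
= -1.38 + -1.7
= -3.08
Since z = -3.08 < 0, output = 0

0


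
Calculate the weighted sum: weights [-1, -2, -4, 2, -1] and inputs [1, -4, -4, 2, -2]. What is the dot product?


Element-wise products:
-1 * 1 = -1
-2 * -4 = 8
-4 * -4 = 16
2 * 2 = 4
-1 * -2 = 2
Sum = -1 + 8 + 16 + 4 + 2
= 29

29


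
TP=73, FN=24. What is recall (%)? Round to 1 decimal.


Recall = TP / (TP + FN) * 100
= 73 / (73 + 24)
= 73 / 97
= 0.7526
= 75.3%

75.3


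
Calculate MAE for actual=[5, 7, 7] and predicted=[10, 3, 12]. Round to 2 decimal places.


Absolute errors: [5, 4, 5]
Sum of absolute errors = 14
MAE = 14 / 3 = 4.67

4.67


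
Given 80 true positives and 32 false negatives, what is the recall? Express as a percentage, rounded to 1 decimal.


Recall = TP / (TP + FN) * 100
= 80 / (80 + 32)
= 80 / 112
= 0.7143
= 71.4%

71.4


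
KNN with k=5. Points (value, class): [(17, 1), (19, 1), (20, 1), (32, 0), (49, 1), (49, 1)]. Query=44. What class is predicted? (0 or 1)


Distances from query 44:
Point 49 (class 1): distance = 5
Point 49 (class 1): distance = 5
Point 32 (class 0): distance = 12
Point 20 (class 1): distance = 24
Point 19 (class 1): distance = 25
K=5 nearest neighbors: classes = [1, 1, 0, 1, 1]
Votes for class 1: 4 / 5
Majority vote => class 1

1


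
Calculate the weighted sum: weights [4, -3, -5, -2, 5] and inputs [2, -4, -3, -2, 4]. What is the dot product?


Element-wise products:
4 * 2 = 8
-3 * -4 = 12
-5 * -3 = 15
-2 * -2 = 4
5 * 4 = 20
Sum = 8 + 12 + 15 + 4 + 20
= 59

59


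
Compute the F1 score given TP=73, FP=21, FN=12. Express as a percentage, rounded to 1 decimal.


Precision = TP / (TP + FP) = 73 / 94 = 0.7766
Recall = TP / (TP + FN) = 73 / 85 = 0.8588
F1 = 2 * P * R / (P + R)
= 2 * 0.7766 * 0.8588 / (0.7766 + 0.8588)
= 1.3339 / 1.6354
= 0.8156
As percentage: 81.6%

81.6


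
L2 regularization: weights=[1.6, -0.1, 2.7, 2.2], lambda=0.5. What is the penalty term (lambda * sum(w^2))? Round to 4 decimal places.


Squaring each weight:
1.6^2 = 2.56
(-0.1)^2 = 0.01
2.7^2 = 7.29
2.2^2 = 4.84
Sum of squares = 14.7
Penalty = 0.5 * 14.7 = 7.3500

7.3500


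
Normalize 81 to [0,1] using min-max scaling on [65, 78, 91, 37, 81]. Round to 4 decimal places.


Min = 37, Max = 91
Range = 91 - 37 = 54
Scaled = (x - min) / (max - min)
= (81 - 37) / 54
= 44 / 54
= 0.8148

0.8148


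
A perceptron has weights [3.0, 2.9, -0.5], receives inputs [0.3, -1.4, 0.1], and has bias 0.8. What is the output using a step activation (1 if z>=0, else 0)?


z = w . x + b
= 3.0*0.3 + 2.9*-1.4 + -0.5*0.1 + 0.8
= 0.9 + -4.06 + -0.05 + 0.8
= -3.21 + 0.8
= -2.41
Since z = -2.41 < 0, output = 0

0


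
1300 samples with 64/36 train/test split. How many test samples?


Train samples = 1300 * 64% = 832
Test samples = 1300 - 832
= 468

468


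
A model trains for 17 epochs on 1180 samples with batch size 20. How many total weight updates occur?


Iterations per epoch = 1180 / 20 = 59
Total updates = iterations_per_epoch * epochs
= 59 * 17
= 1003

1003


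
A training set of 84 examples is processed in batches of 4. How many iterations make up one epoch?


Iterations per epoch = dataset_size / batch_size
= 84 / 4
= 21

21


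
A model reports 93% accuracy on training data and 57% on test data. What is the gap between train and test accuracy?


Gap = train_accuracy - test_accuracy
= 93 - 57
= 36%
This large gap strongly indicates overfitting.

36


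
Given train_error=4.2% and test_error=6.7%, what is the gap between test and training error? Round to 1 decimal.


Generalization gap = test_error - train_error
= 6.7 - 4.2
= 2.5%
A moderate gap.

2.5


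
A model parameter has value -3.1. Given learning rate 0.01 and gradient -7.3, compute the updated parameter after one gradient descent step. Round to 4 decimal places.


w_new = w_old - lr * gradient
= -3.1 - 0.01 * -7.3
= -3.1 - (-0.073)
= -3.0270

-3.0270


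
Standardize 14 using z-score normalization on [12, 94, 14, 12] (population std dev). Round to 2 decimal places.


Mean = (12 + 94 + 14 + 12) / 4 = 33.0
Variance = sum((x_i - mean)^2) / n = 1241.0
Std = sqrt(1241.0) = 35.2278
Z = (x - mean) / std
= (14 - 33.0) / 35.2278
= -19.0 / 35.2278
= -0.54

-0.54


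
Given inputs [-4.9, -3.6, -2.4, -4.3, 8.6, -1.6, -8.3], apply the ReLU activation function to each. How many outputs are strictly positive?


ReLU(x) = max(0, x) for each element:
ReLU(-4.9) = 0
ReLU(-3.6) = 0
ReLU(-2.4) = 0
ReLU(-4.3) = 0
ReLU(8.6) = 8.6
ReLU(-1.6) = 0
ReLU(-8.3) = 0
Active neurons (>0): 1

1


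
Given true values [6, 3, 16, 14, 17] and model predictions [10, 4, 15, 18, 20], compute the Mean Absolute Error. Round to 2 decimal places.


Absolute errors: [4, 1, 1, 4, 3]
Sum of absolute errors = 13
MAE = 13 / 5 = 2.60

2.60


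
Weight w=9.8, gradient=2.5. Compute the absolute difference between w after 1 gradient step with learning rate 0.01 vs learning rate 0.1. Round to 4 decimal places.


With lr=0.01: w_new = 9.8 - 0.01 * 2.5 = 9.775
With lr=0.1: w_new = 9.8 - 0.1 * 2.5 = 9.55
Absolute difference = |9.775 - 9.55|
= 0.2250

0.2250


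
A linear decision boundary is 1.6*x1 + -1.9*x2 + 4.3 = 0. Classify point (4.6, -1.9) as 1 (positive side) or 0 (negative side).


Compute 1.6 * 4.6 + -1.9 * -1.9 + 4.3
= 7.36 + 3.61 + 4.3
= 15.27
Since 15.27 >= 0, the point is on the positive side.

1


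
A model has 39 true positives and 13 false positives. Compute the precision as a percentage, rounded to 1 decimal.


Precision = TP / (TP + FP) * 100
= 39 / (39 + 13)
= 39 / 52
= 0.75
= 75.0%

75.0


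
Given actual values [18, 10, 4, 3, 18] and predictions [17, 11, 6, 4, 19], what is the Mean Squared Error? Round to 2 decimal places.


Differences: [1, -1, -2, -1, -1]
Squared errors: [1, 1, 4, 1, 1]
Sum of squared errors = 8
MSE = 8 / 5 = 1.60

1.60


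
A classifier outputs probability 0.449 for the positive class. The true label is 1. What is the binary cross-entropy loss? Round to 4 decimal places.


For y=1: Loss = -log(p)
= -log(0.449)
= -(-0.8007)
= 0.8007

0.8007


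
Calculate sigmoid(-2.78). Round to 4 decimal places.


sigmoid(z) = 1 / (1 + exp(-z))
exp(-(-2.78)) = exp(2.78) = 16.119
1 + 16.119 = 17.119
1 / 17.119 = 0.0584

0.0584


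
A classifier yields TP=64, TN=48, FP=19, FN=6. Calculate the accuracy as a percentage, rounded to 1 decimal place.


Accuracy = (TP + TN) / (TP + TN + FP + FN) * 100
= (64 + 48) / (64 + 48 + 19 + 6)
= 112 / 137
= 0.8175
= 81.8%

81.8


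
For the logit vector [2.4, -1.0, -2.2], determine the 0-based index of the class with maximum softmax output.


Softmax is a monotonic transformation, so it preserves the argmax.
We need to find the index of the maximum logit.
Index 0: 2.4
Index 1: -1.0
Index 2: -2.2
Maximum logit = 2.4 at index 0

0


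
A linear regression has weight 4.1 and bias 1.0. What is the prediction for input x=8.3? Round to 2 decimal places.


y = 4.1 * 8.3 + (1.0)
= 34.03 + (1.0)
= 35.03

35.03


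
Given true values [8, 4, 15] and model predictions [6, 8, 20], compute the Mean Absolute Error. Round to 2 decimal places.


Absolute errors: [2, 4, 5]
Sum of absolute errors = 11
MAE = 11 / 3 = 3.67

3.67


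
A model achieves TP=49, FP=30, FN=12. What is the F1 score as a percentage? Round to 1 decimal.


Precision = TP / (TP + FP) = 49 / 79 = 0.6203
Recall = TP / (TP + FN) = 49 / 61 = 0.8033
F1 = 2 * P * R / (P + R)
= 2 * 0.6203 * 0.8033 / (0.6203 + 0.8033)
= 0.9965 / 1.4235
= 0.7
As percentage: 70.0%

70.0


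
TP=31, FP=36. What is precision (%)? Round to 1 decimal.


Precision = TP / (TP + FP) * 100
= 31 / (31 + 36)
= 31 / 67
= 0.4627
= 46.3%

46.3


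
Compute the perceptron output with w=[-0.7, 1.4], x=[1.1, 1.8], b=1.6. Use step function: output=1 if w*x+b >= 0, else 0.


z = w . x + b
= -0.7*1.1 + 1.4*1.8 + 1.6
= -0.77 + 2.52 + 1.6
= 1.75 + 1.6
= 3.35
Since z = 3.35 >= 0, output = 1

1


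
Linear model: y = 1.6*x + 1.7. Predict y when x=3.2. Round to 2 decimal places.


y = 1.6 * 3.2 + (1.7)
= 5.12 + (1.7)
= 6.82

6.82


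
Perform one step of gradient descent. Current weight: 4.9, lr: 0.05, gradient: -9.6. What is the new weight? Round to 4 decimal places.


w_new = w_old - lr * gradient
= 4.9 - 0.05 * -9.6
= 4.9 - (-0.48)
= 5.3800

5.3800


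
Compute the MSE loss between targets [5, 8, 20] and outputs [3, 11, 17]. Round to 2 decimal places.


Differences: [2, -3, 3]
Squared errors: [4, 9, 9]
Sum of squared errors = 22
MSE = 22 / 3 = 7.33

7.33


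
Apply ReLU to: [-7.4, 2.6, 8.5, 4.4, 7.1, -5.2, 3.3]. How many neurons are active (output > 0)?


ReLU(x) = max(0, x) for each element:
ReLU(-7.4) = 0
ReLU(2.6) = 2.6
ReLU(8.5) = 8.5
ReLU(4.4) = 4.4
ReLU(7.1) = 7.1
ReLU(-5.2) = 0
ReLU(3.3) = 3.3
Active neurons (>0): 5

5


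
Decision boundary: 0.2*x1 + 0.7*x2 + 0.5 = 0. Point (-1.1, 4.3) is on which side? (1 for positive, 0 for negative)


Compute 0.2 * -1.1 + 0.7 * 4.3 + 0.5
= -0.22 + 3.01 + 0.5
= 3.29
Since 3.29 >= 0, the point is on the positive side.

1


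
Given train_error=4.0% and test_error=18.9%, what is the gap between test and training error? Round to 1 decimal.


Generalization gap = test_error - train_error
= 18.9 - 4.0
= 14.9%
A large gap suggests overfitting.

14.9


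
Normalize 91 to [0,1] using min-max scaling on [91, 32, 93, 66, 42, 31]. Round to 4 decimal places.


Min = 31, Max = 93
Range = 93 - 31 = 62
Scaled = (x - min) / (max - min)
= (91 - 31) / 62
= 60 / 62
= 0.9677

0.9677


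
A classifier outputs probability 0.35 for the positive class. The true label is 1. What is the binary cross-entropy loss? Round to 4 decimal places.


For y=1: Loss = -log(p)
= -log(0.35)
= -(-1.0498)
= 1.0498

1.0498


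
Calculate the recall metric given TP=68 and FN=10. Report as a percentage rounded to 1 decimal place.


Recall = TP / (TP + FN) * 100
= 68 / (68 + 10)
= 68 / 78
= 0.8718
= 87.2%

87.2


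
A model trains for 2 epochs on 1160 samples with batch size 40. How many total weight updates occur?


Iterations per epoch = 1160 / 40 = 29
Total updates = iterations_per_epoch * epochs
= 29 * 2
= 58

58


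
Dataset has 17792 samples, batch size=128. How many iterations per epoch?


Iterations per epoch = dataset_size / batch_size
= 17792 / 128
= 139

139


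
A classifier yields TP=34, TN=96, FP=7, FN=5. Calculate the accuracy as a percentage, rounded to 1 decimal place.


Accuracy = (TP + TN) / (TP + TN + FP + FN) * 100
= (34 + 96) / (34 + 96 + 7 + 5)
= 130 / 142
= 0.9155
= 91.5%

91.5


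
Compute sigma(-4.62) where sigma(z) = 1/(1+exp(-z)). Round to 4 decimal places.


sigmoid(z) = 1 / (1 + exp(-z))
exp(-(-4.62)) = exp(4.62) = 101.494
1 + 101.494 = 102.494
1 / 102.494 = 0.0098

0.0098


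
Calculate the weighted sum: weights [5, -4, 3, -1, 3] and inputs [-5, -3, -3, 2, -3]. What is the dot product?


Element-wise products:
5 * -5 = -25
-4 * -3 = 12
3 * -3 = -9
-1 * 2 = -2
3 * -3 = -9
Sum = -25 + 12 + -9 + -2 + -9
= -33

-33


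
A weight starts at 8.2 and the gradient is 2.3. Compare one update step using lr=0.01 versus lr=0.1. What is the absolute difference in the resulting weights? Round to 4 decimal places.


With lr=0.01: w_new = 8.2 - 0.01 * 2.3 = 8.177
With lr=0.1: w_new = 8.2 - 0.1 * 2.3 = 7.97
Absolute difference = |8.177 - 7.97|
= 0.2070

0.2070


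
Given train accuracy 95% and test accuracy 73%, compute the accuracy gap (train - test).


Gap = train_accuracy - test_accuracy
= 95 - 73
= 22%
This large gap strongly indicates overfitting.

22


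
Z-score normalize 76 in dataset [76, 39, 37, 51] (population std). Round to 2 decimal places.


Mean = (76 + 39 + 37 + 51) / 4 = 50.75
Variance = sum((x_i - mean)^2) / n = 241.1875
Std = sqrt(241.1875) = 15.5302
Z = (x - mean) / std
= (76 - 50.75) / 15.5302
= 25.25 / 15.5302
= 1.63

1.63


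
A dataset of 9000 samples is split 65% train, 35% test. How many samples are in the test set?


Train samples = 9000 * 65% = 5850
Test samples = 9000 - 5850
= 3150

3150


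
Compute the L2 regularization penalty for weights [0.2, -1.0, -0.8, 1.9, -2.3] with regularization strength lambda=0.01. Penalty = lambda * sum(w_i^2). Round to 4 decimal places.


Squaring each weight:
0.2^2 = 0.04
(-1.0)^2 = 1.0
(-0.8)^2 = 0.64
1.9^2 = 3.61
(-2.3)^2 = 5.29
Sum of squares = 10.58
Penalty = 0.01 * 10.58 = 0.1058

0.1058


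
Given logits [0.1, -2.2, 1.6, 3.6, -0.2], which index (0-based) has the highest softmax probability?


Softmax is a monotonic transformation, so it preserves the argmax.
We need to find the index of the maximum logit.
Index 0: 0.1
Index 1: -2.2
Index 2: 1.6
Index 3: 3.6
Index 4: -0.2
Maximum logit = 3.6 at index 3

3


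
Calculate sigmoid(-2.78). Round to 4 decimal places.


sigmoid(z) = 1 / (1 + exp(-z))
exp(-(-2.78)) = exp(2.78) = 16.119
1 + 16.119 = 17.119
1 / 17.119 = 0.0584

0.0584


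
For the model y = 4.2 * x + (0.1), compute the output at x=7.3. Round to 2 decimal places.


y = 4.2 * 7.3 + (0.1)
= 30.66 + (0.1)
= 30.76

30.76


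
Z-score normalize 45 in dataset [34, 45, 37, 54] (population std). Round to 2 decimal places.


Mean = (34 + 45 + 37 + 54) / 4 = 42.5
Variance = sum((x_i - mean)^2) / n = 60.25
Std = sqrt(60.25) = 7.7621
Z = (x - mean) / std
= (45 - 42.5) / 7.7621
= 2.5 / 7.7621
= 0.32

0.32


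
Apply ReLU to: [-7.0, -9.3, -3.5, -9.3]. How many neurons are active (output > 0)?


ReLU(x) = max(0, x) for each element:
ReLU(-7.0) = 0
ReLU(-9.3) = 0
ReLU(-3.5) = 0
ReLU(-9.3) = 0
Active neurons (>0): 0

0


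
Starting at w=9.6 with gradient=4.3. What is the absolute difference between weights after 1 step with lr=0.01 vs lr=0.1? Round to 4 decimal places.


With lr=0.01: w_new = 9.6 - 0.01 * 4.3 = 9.557
With lr=0.1: w_new = 9.6 - 0.1 * 4.3 = 9.17
Absolute difference = |9.557 - 9.17|
= 0.3870

0.3870


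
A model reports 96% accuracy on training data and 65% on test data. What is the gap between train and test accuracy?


Gap = train_accuracy - test_accuracy
= 96 - 65
= 31%
This large gap strongly indicates overfitting.

31


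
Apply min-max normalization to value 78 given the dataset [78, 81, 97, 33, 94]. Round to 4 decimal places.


Min = 33, Max = 97
Range = 97 - 33 = 64
Scaled = (x - min) / (max - min)
= (78 - 33) / 64
= 45 / 64
= 0.7031

0.7031


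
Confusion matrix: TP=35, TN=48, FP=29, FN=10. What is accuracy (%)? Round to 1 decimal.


Accuracy = (TP + TN) / (TP + TN + FP + FN) * 100
= (35 + 48) / (35 + 48 + 29 + 10)
= 83 / 122
= 0.6803
= 68.0%

68.0


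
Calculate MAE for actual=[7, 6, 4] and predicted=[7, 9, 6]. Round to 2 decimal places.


Absolute errors: [0, 3, 2]
Sum of absolute errors = 5
MAE = 5 / 3 = 1.67

1.67


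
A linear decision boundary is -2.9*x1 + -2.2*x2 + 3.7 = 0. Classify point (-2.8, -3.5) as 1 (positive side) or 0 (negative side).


Compute -2.9 * -2.8 + -2.2 * -3.5 + 3.7
= 8.12 + 7.7 + 3.7
= 19.52
Since 19.52 >= 0, the point is on the positive side.

1


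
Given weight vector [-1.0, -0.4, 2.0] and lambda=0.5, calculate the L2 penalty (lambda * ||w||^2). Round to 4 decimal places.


Squaring each weight:
(-1.0)^2 = 1.0
(-0.4)^2 = 0.16
2.0^2 = 4.0
Sum of squares = 5.16
Penalty = 0.5 * 5.16 = 2.5800

2.5800


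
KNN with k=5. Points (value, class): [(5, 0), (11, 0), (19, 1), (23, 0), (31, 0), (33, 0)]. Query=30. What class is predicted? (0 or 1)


Distances from query 30:
Point 31 (class 0): distance = 1
Point 33 (class 0): distance = 3
Point 23 (class 0): distance = 7
Point 19 (class 1): distance = 11
Point 11 (class 0): distance = 19
K=5 nearest neighbors: classes = [0, 0, 0, 1, 0]
Votes for class 1: 1 / 5
Majority vote => class 0

0


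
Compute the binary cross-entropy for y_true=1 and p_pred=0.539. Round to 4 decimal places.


For y=1: Loss = -log(p)
= -log(0.539)
= -(-0.618)
= 0.6180

0.6180


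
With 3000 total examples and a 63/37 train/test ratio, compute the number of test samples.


Train samples = 3000 * 63% = 1890
Test samples = 3000 - 1890
= 1110

1110


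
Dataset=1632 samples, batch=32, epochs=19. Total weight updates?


Iterations per epoch = 1632 / 32 = 51
Total updates = iterations_per_epoch * epochs
= 51 * 19
= 969

969


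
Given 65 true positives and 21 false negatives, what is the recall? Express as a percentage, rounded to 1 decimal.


Recall = TP / (TP + FN) * 100
= 65 / (65 + 21)
= 65 / 86
= 0.7558
= 75.6%

75.6


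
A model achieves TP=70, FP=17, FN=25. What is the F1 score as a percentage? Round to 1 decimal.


Precision = TP / (TP + FP) = 70 / 87 = 0.8046
Recall = TP / (TP + FN) = 70 / 95 = 0.7368
F1 = 2 * P * R / (P + R)
= 2 * 0.8046 * 0.7368 / (0.8046 + 0.7368)
= 1.1857 / 1.5414
= 0.7692
As percentage: 76.9%

76.9


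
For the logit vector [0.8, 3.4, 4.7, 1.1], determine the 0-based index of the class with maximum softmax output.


Softmax is a monotonic transformation, so it preserves the argmax.
We need to find the index of the maximum logit.
Index 0: 0.8
Index 1: 3.4
Index 2: 4.7
Index 3: 1.1
Maximum logit = 4.7 at index 2

2


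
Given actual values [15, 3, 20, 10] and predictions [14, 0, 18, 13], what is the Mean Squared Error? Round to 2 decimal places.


Differences: [1, 3, 2, -3]
Squared errors: [1, 9, 4, 9]
Sum of squared errors = 23
MSE = 23 / 4 = 5.75

5.75


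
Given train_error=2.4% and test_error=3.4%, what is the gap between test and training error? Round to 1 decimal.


Generalization gap = test_error - train_error
= 3.4 - 2.4
= 1.0%
A small gap suggests good generalization.

1.0


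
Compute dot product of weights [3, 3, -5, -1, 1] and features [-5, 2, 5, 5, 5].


Element-wise products:
3 * -5 = -15
3 * 2 = 6
-5 * 5 = -25
-1 * 5 = -5
1 * 5 = 5
Sum = -15 + 6 + -25 + -5 + 5
= -34

-34


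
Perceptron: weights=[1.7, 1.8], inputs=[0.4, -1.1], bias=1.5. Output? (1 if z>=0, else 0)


z = w . x + b
= 1.7*0.4 + 1.8*-1.1 + 1.5
= 0.68 + -1.98 + 1.5
= -1.3 + 1.5
= 0.2
Since z = 0.2 >= 0, output = 1

1


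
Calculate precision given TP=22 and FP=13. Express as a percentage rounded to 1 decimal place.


Precision = TP / (TP + FP) * 100
= 22 / (22 + 13)
= 22 / 35
= 0.6286
= 62.9%

62.9


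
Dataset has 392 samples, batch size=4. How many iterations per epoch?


Iterations per epoch = dataset_size / batch_size
= 392 / 4
= 98

98


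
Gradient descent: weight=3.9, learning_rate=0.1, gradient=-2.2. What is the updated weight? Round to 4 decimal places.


w_new = w_old - lr * gradient
= 3.9 - 0.1 * -2.2
= 3.9 - (-0.22)
= 4.1200

4.1200


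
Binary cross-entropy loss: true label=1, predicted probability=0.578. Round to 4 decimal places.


For y=1: Loss = -log(p)
= -log(0.578)
= -(-0.5482)
= 0.5482

0.5482


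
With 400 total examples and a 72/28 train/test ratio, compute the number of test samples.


Train samples = 400 * 72% = 288
Test samples = 400 - 288
= 112

112


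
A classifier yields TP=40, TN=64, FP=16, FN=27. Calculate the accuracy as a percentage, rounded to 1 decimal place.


Accuracy = (TP + TN) / (TP + TN + FP + FN) * 100
= (40 + 64) / (40 + 64 + 16 + 27)
= 104 / 147
= 0.7075
= 70.7%

70.7


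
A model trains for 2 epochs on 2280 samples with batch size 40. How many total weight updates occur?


Iterations per epoch = 2280 / 40 = 57
Total updates = iterations_per_epoch * epochs
= 57 * 2
= 114

114


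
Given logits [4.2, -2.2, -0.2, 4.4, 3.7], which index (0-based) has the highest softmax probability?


Softmax is a monotonic transformation, so it preserves the argmax.
We need to find the index of the maximum logit.
Index 0: 4.2
Index 1: -2.2
Index 2: -0.2
Index 3: 4.4
Index 4: 3.7
Maximum logit = 4.4 at index 3

3


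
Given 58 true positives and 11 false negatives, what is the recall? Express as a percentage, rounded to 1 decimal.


Recall = TP / (TP + FN) * 100
= 58 / (58 + 11)
= 58 / 69
= 0.8406
= 84.1%

84.1


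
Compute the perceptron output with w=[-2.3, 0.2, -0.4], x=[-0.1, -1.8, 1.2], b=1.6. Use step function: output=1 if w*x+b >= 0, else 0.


z = w . x + b
= -2.3*-0.1 + 0.2*-1.8 + -0.4*1.2 + 1.6
= 0.23 + -0.36 + -0.48 + 1.6
= -0.61 + 1.6
= 0.99
Since z = 0.99 >= 0, output = 1

1


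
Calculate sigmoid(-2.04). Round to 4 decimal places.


sigmoid(z) = 1 / (1 + exp(-z))
exp(-(-2.04)) = exp(2.04) = 7.6906
1 + 7.6906 = 8.6906
1 / 8.6906 = 0.1151

0.1151


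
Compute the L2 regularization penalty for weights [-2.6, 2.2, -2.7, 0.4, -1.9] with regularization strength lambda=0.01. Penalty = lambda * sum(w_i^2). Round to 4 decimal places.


Squaring each weight:
(-2.6)^2 = 6.76
2.2^2 = 4.84
(-2.7)^2 = 7.29
0.4^2 = 0.16
(-1.9)^2 = 3.61
Sum of squares = 22.66
Penalty = 0.01 * 22.66 = 0.2266

0.2266


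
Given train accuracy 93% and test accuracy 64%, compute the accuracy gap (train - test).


Gap = train_accuracy - test_accuracy
= 93 - 64
= 29%
This large gap strongly indicates overfitting.

29


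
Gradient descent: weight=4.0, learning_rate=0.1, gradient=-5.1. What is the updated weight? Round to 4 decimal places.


w_new = w_old - lr * gradient
= 4.0 - 0.1 * -5.1
= 4.0 - (-0.51)
= 4.5100

4.5100


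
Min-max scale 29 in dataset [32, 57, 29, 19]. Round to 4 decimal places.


Min = 19, Max = 57
Range = 57 - 19 = 38
Scaled = (x - min) / (max - min)
= (29 - 19) / 38
= 10 / 38
= 0.2632

0.2632


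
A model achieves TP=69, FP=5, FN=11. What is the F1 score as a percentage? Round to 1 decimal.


Precision = TP / (TP + FP) = 69 / 74 = 0.9324
Recall = TP / (TP + FN) = 69 / 80 = 0.8625
F1 = 2 * P * R / (P + R)
= 2 * 0.9324 * 0.8625 / (0.9324 + 0.8625)
= 1.6084 / 1.7949
= 0.8961
As percentage: 89.6%

89.6


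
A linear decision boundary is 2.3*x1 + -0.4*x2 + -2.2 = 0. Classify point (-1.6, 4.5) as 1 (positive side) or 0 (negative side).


Compute 2.3 * -1.6 + -0.4 * 4.5 + -2.2
= -3.68 + -1.8 + -2.2
= -7.68
Since -7.68 < 0, the point is on the negative side.

0


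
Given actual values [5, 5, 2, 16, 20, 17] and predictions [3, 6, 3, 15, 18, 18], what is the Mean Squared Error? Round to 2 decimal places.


Differences: [2, -1, -1, 1, 2, -1]
Squared errors: [4, 1, 1, 1, 4, 1]
Sum of squared errors = 12
MSE = 12 / 6 = 2.00

2.00


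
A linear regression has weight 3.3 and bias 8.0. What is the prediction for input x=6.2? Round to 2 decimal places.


y = 3.3 * 6.2 + (8.0)
= 20.46 + (8.0)
= 28.46

28.46


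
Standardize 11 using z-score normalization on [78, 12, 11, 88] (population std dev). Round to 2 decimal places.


Mean = (78 + 12 + 11 + 88) / 4 = 47.25
Variance = sum((x_i - mean)^2) / n = 1290.6875
Std = sqrt(1290.6875) = 35.9261
Z = (x - mean) / std
= (11 - 47.25) / 35.9261
= -36.25 / 35.9261
= -1.01

-1.01


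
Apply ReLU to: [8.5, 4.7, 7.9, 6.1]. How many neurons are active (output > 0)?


ReLU(x) = max(0, x) for each element:
ReLU(8.5) = 8.5
ReLU(4.7) = 4.7
ReLU(7.9) = 7.9
ReLU(6.1) = 6.1
Active neurons (>0): 4

4


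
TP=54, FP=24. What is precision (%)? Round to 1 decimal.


Precision = TP / (TP + FP) * 100
= 54 / (54 + 24)
= 54 / 78
= 0.6923
= 69.2%

69.2


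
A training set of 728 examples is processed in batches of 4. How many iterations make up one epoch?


Iterations per epoch = dataset_size / batch_size
= 728 / 4
= 182

182


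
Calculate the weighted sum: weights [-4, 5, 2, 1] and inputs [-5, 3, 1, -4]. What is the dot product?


Element-wise products:
-4 * -5 = 20
5 * 3 = 15
2 * 1 = 2
1 * -4 = -4
Sum = 20 + 15 + 2 + -4
= 33

33


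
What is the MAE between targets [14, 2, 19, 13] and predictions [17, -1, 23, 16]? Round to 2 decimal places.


Absolute errors: [3, 3, 4, 3]
Sum of absolute errors = 13
MAE = 13 / 4 = 3.25

3.25


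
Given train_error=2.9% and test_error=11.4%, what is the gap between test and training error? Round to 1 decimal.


Generalization gap = test_error - train_error
= 11.4 - 2.9
= 8.5%
A moderate gap.

8.5


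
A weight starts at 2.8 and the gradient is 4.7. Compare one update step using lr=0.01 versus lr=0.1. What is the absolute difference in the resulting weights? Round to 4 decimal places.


With lr=0.01: w_new = 2.8 - 0.01 * 4.7 = 2.753
With lr=0.1: w_new = 2.8 - 0.1 * 4.7 = 2.33
Absolute difference = |2.753 - 2.33|
= 0.4230

0.4230


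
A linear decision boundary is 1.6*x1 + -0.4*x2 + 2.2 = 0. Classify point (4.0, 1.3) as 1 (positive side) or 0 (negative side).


Compute 1.6 * 4.0 + -0.4 * 1.3 + 2.2
= 6.4 + -0.52 + 2.2
= 8.08
Since 8.08 >= 0, the point is on the positive side.

1


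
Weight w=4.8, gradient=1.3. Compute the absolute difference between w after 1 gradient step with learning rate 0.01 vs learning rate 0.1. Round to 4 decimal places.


With lr=0.01: w_new = 4.8 - 0.01 * 1.3 = 4.787
With lr=0.1: w_new = 4.8 - 0.1 * 1.3 = 4.67
Absolute difference = |4.787 - 4.67|
= 0.1170

0.1170


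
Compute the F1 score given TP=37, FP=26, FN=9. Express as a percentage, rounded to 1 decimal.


Precision = TP / (TP + FP) = 37 / 63 = 0.5873
Recall = TP / (TP + FN) = 37 / 46 = 0.8043
F1 = 2 * P * R / (P + R)
= 2 * 0.5873 * 0.8043 / (0.5873 + 0.8043)
= 0.9448 / 1.3916
= 0.6789
As percentage: 67.9%

67.9


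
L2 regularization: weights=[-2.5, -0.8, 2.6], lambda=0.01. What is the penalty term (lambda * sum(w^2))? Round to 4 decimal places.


Squaring each weight:
(-2.5)^2 = 6.25
(-0.8)^2 = 0.64
2.6^2 = 6.76
Sum of squares = 13.65
Penalty = 0.01 * 13.65 = 0.1365

0.1365


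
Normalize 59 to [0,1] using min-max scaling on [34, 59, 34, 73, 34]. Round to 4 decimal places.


Min = 34, Max = 73
Range = 73 - 34 = 39
Scaled = (x - min) / (max - min)
= (59 - 34) / 39
= 25 / 39
= 0.6410

0.6410


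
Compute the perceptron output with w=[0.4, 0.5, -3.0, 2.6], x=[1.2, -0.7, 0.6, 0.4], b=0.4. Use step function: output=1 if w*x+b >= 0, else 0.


z = w . x + b
= 0.4*1.2 + 0.5*-0.7 + -3.0*0.6 + 2.6*0.4 + 0.4
= 0.48 + -0.35 + -1.8 + 1.04 + 0.4
= -0.63 + 0.4
= -0.23
Since z = -0.23 < 0, output = 0

0


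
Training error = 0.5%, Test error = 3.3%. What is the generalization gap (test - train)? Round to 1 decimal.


Generalization gap = test_error - train_error
= 3.3 - 0.5
= 2.8%
A moderate gap.

2.8


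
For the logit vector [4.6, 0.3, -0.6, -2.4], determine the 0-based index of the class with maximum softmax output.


Softmax is a monotonic transformation, so it preserves the argmax.
We need to find the index of the maximum logit.
Index 0: 4.6
Index 1: 0.3
Index 2: -0.6
Index 3: -2.4
Maximum logit = 4.6 at index 0

0


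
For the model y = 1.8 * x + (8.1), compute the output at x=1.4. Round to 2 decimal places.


y = 1.8 * 1.4 + (8.1)
= 2.52 + (8.1)
= 10.62

10.62


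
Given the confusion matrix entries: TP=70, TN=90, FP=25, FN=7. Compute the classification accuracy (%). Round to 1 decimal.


Accuracy = (TP + TN) / (TP + TN + FP + FN) * 100
= (70 + 90) / (70 + 90 + 25 + 7)
= 160 / 192
= 0.8333
= 83.3%

83.3


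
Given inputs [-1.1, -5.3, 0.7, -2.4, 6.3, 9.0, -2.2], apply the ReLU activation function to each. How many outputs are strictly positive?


ReLU(x) = max(0, x) for each element:
ReLU(-1.1) = 0
ReLU(-5.3) = 0
ReLU(0.7) = 0.7
ReLU(-2.4) = 0
ReLU(6.3) = 6.3
ReLU(9.0) = 9.0
ReLU(-2.2) = 0
Active neurons (>0): 3

3


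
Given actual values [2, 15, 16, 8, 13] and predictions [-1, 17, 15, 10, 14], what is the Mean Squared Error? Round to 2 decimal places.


Differences: [3, -2, 1, -2, -1]
Squared errors: [9, 4, 1, 4, 1]
Sum of squared errors = 19
MSE = 19 / 5 = 3.80

3.80


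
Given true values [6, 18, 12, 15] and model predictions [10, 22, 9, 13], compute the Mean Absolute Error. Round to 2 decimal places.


Absolute errors: [4, 4, 3, 2]
Sum of absolute errors = 13
MAE = 13 / 4 = 3.25

3.25


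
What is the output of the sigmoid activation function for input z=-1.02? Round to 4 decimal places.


sigmoid(z) = 1 / (1 + exp(-z))
exp(-(-1.02)) = exp(1.02) = 2.7732
1 + 2.7732 = 3.7732
1 / 3.7732 = 0.2650

0.2650


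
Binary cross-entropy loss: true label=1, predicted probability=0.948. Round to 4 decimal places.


For y=1: Loss = -log(p)
= -log(0.948)
= -(-0.0534)
= 0.0534

0.0534


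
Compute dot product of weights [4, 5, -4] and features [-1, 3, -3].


Element-wise products:
4 * -1 = -4
5 * 3 = 15
-4 * -3 = 12
Sum = -4 + 15 + 12
= 23

23


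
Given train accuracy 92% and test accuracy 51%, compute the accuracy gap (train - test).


Gap = train_accuracy - test_accuracy
= 92 - 51
= 41%
This large gap strongly indicates overfitting.

41


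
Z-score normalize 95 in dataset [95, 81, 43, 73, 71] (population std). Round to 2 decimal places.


Mean = (95 + 81 + 43 + 73 + 71) / 5 = 72.6
Variance = sum((x_i - mean)^2) / n = 290.24
Std = sqrt(290.24) = 17.0364
Z = (x - mean) / std
= (95 - 72.6) / 17.0364
= 22.4 / 17.0364
= 1.31

1.31


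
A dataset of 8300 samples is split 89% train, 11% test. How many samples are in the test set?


Train samples = 8300 * 89% = 7387
Test samples = 8300 - 7387
= 913

913


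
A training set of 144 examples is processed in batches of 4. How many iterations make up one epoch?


Iterations per epoch = dataset_size / batch_size
= 144 / 4
= 36

36


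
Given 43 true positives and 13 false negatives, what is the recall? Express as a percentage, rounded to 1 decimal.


Recall = TP / (TP + FN) * 100
= 43 / (43 + 13)
= 43 / 56
= 0.7679
= 76.8%

76.8


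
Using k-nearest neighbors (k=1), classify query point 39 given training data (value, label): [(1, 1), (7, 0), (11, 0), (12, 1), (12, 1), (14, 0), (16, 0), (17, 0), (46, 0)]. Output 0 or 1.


Distances from query 39:
Point 46 (class 0): distance = 7
K=1 nearest neighbors: classes = [0]
Votes for class 1: 0 / 1
Majority vote => class 0

0


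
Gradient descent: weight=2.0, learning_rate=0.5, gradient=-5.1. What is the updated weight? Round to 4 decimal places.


w_new = w_old - lr * gradient
= 2.0 - 0.5 * -5.1
= 2.0 - (-2.55)
= 4.5500

4.5500


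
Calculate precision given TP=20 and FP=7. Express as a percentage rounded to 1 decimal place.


Precision = TP / (TP + FP) * 100
= 20 / (20 + 7)
= 20 / 27
= 0.7407
= 74.1%

74.1


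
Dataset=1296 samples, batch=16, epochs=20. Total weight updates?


Iterations per epoch = 1296 / 16 = 81
Total updates = iterations_per_epoch * epochs
= 81 * 20
= 1620

1620


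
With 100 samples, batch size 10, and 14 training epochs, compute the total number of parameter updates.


Iterations per epoch = 100 / 10 = 10
Total updates = iterations_per_epoch * epochs
= 10 * 14
= 140

140


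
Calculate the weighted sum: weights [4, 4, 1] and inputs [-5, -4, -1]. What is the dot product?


Element-wise products:
4 * -5 = -20
4 * -4 = -16
1 * -1 = -1
Sum = -20 + -16 + -1
= -37

-37


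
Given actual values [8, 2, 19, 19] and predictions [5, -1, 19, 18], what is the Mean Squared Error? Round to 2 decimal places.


Differences: [3, 3, 0, 1]
Squared errors: [9, 9, 0, 1]
Sum of squared errors = 19
MSE = 19 / 4 = 4.75

4.75


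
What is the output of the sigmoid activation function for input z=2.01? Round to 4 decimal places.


sigmoid(z) = 1 / (1 + exp(-z))
exp(-(2.01)) = exp(-2.01) = 0.134
1 + 0.134 = 1.134
1 / 1.134 = 0.8818

0.8818


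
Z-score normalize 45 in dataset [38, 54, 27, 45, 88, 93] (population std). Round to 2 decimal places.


Mean = (38 + 54 + 27 + 45 + 88 + 93) / 6 = 57.5
Variance = sum((x_i - mean)^2) / n = 611.5833
Std = sqrt(611.5833) = 24.7302
Z = (x - mean) / std
= (45 - 57.5) / 24.7302
= -12.5 / 24.7302
= -0.51

-0.51


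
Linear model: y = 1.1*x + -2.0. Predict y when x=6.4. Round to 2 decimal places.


y = 1.1 * 6.4 + (-2.0)
= 7.04 + (-2.0)
= 5.04

5.04


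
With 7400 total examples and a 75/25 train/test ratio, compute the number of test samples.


Train samples = 7400 * 75% = 5550
Test samples = 7400 - 5550
= 1850

1850


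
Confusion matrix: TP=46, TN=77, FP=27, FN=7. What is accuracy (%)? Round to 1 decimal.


Accuracy = (TP + TN) / (TP + TN + FP + FN) * 100
= (46 + 77) / (46 + 77 + 27 + 7)
= 123 / 157
= 0.7834
= 78.3%

78.3


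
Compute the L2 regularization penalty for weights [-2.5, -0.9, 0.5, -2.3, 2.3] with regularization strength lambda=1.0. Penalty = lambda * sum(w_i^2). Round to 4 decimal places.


Squaring each weight:
(-2.5)^2 = 6.25
(-0.9)^2 = 0.81
0.5^2 = 0.25
(-2.3)^2 = 5.29
2.3^2 = 5.29
Sum of squares = 17.89
Penalty = 1.0 * 17.89 = 17.8900

17.8900


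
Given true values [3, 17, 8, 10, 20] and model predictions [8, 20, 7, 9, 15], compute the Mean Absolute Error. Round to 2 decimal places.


Absolute errors: [5, 3, 1, 1, 5]
Sum of absolute errors = 15
MAE = 15 / 5 = 3.00

3.00


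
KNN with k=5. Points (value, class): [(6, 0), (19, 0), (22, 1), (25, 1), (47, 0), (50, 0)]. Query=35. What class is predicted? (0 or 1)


Distances from query 35:
Point 25 (class 1): distance = 10
Point 47 (class 0): distance = 12
Point 22 (class 1): distance = 13
Point 50 (class 0): distance = 15
Point 19 (class 0): distance = 16
K=5 nearest neighbors: classes = [1, 0, 1, 0, 0]
Votes for class 1: 2 / 5
Majority vote => class 0

0


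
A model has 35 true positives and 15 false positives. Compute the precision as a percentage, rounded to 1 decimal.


Precision = TP / (TP + FP) * 100
= 35 / (35 + 15)
= 35 / 50
= 0.7
= 70.0%

70.0


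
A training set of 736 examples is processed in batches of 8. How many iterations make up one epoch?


Iterations per epoch = dataset_size / batch_size
= 736 / 8
= 92

92


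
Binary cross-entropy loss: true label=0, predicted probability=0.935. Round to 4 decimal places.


For y=0: Loss = -log(1-p)
= -log(1 - 0.935)
= -log(0.065)
= -(-2.7334)
= 2.7334

2.7334


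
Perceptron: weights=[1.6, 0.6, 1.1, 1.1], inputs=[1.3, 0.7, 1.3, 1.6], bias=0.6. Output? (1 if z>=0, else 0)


z = w . x + b
= 1.6*1.3 + 0.6*0.7 + 1.1*1.3 + 1.1*1.6 + 0.6
= 2.08 + 0.42 + 1.43 + 1.76 + 0.6
= 5.69 + 0.6
= 6.29
Since z = 6.29 >= 0, output = 1

1


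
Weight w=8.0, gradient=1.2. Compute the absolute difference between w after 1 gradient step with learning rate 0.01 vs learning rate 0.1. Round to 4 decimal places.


With lr=0.01: w_new = 8.0 - 0.01 * 1.2 = 7.988
With lr=0.1: w_new = 8.0 - 0.1 * 1.2 = 7.88
Absolute difference = |7.988 - 7.88|
= 0.1080

0.1080


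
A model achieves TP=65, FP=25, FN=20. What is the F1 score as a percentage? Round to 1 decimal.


Precision = TP / (TP + FP) = 65 / 90 = 0.7222
Recall = TP / (TP + FN) = 65 / 85 = 0.7647
F1 = 2 * P * R / (P + R)
= 2 * 0.7222 * 0.7647 / (0.7222 + 0.7647)
= 1.1046 / 1.4869
= 0.7429
As percentage: 74.3%

74.3


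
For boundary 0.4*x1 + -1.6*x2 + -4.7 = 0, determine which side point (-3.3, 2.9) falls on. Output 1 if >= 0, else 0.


Compute 0.4 * -3.3 + -1.6 * 2.9 + -4.7
= -1.32 + -4.64 + -4.7
= -10.66
Since -10.66 < 0, the point is on the negative side.

0


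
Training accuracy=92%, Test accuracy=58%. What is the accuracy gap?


Gap = train_accuracy - test_accuracy
= 92 - 58
= 34%
This large gap strongly indicates overfitting.

34


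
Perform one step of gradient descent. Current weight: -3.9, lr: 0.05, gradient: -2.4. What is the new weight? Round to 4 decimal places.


w_new = w_old - lr * gradient
= -3.9 - 0.05 * -2.4
= -3.9 - (-0.12)
= -3.7800

-3.7800


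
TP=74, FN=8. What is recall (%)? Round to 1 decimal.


Recall = TP / (TP + FN) * 100
= 74 / (74 + 8)
= 74 / 82
= 0.9024
= 90.2%

90.2


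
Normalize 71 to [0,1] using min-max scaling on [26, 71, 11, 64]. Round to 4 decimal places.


Min = 11, Max = 71
Range = 71 - 11 = 60
Scaled = (x - min) / (max - min)
= (71 - 11) / 60
= 60 / 60
= 1.0000

1.0000


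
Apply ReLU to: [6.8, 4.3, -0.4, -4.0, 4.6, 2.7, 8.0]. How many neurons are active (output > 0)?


ReLU(x) = max(0, x) for each element:
ReLU(6.8) = 6.8
ReLU(4.3) = 4.3
ReLU(-0.4) = 0
ReLU(-4.0) = 0
ReLU(4.6) = 4.6
ReLU(2.7) = 2.7
ReLU(8.0) = 8.0
Active neurons (>0): 5

5


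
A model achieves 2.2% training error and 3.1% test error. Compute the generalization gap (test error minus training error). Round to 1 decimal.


Generalization gap = test_error - train_error
= 3.1 - 2.2
= 0.9%
A small gap suggests good generalization.

0.9


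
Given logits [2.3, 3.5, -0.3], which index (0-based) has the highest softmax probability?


Softmax is a monotonic transformation, so it preserves the argmax.
We need to find the index of the maximum logit.
Index 0: 2.3
Index 1: 3.5
Index 2: -0.3
Maximum logit = 3.5 at index 1

1


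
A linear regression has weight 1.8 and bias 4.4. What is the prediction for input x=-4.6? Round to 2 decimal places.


y = 1.8 * -4.6 + (4.4)
= -8.28 + (4.4)
= -3.88

-3.88


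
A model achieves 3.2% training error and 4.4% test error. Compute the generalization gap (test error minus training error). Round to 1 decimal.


Generalization gap = test_error - train_error
= 4.4 - 3.2
= 1.2%
A small gap suggests good generalization.

1.2


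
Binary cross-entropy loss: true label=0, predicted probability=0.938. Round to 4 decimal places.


For y=0: Loss = -log(1-p)
= -log(1 - 0.938)
= -log(0.062)
= -(-2.7806)
= 2.7806

2.7806
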